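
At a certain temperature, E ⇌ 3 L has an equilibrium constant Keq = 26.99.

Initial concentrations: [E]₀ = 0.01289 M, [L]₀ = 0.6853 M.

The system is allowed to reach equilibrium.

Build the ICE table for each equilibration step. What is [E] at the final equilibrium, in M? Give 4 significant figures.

Q₀ = 24.97 vs Keq = 26.99 ⇒ Q<K, forward
Step 1:
                   E          L
  Initial    0.01289     0.6853
  Change  -8.3438e-04   0.002503
  Equil      0.01206     0.6878
  solve Keq expr → x = 8.3438e-04; check Q = 26.99

[E]_eq = 0.01206 M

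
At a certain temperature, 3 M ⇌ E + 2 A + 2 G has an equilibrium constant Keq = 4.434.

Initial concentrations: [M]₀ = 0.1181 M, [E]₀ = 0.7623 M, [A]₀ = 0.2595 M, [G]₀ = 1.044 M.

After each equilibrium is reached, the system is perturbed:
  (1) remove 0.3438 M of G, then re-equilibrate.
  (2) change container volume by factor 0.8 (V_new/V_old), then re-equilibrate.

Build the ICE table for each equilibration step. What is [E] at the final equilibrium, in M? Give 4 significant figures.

[E]_eq = 0.9283 M

Q₀ = 33.97 vs Keq = 4.434 ⇒ Q>K, reverse
Step 1:
                  M         E         A         G
  I          0.1181    0.7623    0.2595     1.044
  C         0.07506  -0.02502  -0.05004  -0.05004
  E          0.1932    0.7373    0.2095     0.994
  solve Keq expr → x = -0.02502; check Q = 4.434
Then remove 0.3438 M of G.
Step 2:
                  M         E         A         G
  I          0.1932    0.7373    0.2095    0.6502
  C        -0.03322   0.01107   0.02214   0.02214
  E          0.1599    0.7484    0.2316    0.6723
  solve Keq expr → x = 0.01107; check Q = 4.434
Then change container volume by factor 0.8 (V_new/V_old).
Step 3:
                  M         E         A         G
  I          0.1999    0.9354    0.2895    0.8404
  C         0.02131 -0.007105  -0.01421  -0.01421
  E          0.2212    0.9283    0.2753    0.8262
  solve Keq expr → x = -0.007105; check Q = 4.434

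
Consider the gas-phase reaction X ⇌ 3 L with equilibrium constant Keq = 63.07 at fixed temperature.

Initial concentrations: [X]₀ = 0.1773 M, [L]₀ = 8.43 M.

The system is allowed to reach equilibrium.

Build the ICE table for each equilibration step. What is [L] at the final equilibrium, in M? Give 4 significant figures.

Q₀ = 3379 vs Keq = 63.07 ⇒ Q>K, reverse
Step 1:
                  X         L
  Initial    0.1773      8.43
  Change      1.299    -3.897
  Equil       1.476     4.533
  solve Keq expr → x = -1.299; check Q = 63.07

[L]_eq = 4.533 M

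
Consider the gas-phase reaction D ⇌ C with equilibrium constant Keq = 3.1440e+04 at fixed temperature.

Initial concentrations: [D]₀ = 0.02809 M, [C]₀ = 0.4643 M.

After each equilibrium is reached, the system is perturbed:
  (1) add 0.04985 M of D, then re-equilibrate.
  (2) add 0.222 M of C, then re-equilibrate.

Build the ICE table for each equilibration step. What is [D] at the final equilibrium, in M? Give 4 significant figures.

[D]_eq = 2.4307e-05 M

Q₀ = 16.53 vs Keq = 3.1440e+04 ⇒ Q<K, forward
Step 1:
                   D          C
  init       0.02809     0.4643
  Δ         -0.02807    0.02807
  eq      1.5661e-05     0.4924
  solve Keq expr → x = 0.02807; check Q = 3.1440e+04
Then add 0.04985 M of D.
Step 2:
                   D          C
  init       0.04987     0.4924
  Δ         -0.04985    0.04985
  eq      1.7246e-05     0.5422
  solve Keq expr → x = 0.04985; check Q = 3.1440e+04
Then add 0.222 M of C.
Step 3:
                   D          C
  init    1.7246e-05     0.7642
  Δ       7.0608e-06 -7.0608e-06
  eq      2.4307e-05     0.7642
  solve Keq expr → x = -7.0608e-06; check Q = 3.1440e+04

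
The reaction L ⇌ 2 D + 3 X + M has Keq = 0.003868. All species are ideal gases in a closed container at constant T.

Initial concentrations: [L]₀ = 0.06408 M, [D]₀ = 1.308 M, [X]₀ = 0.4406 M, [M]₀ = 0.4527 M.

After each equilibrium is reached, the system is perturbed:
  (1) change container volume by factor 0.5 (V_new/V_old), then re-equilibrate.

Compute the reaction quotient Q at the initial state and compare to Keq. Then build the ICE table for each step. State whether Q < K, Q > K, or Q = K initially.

Q₀ = 1.034 vs Keq = 0.003868 ⇒ Q>K, reverse
Step 1:
                   L          D          X          M
  I          0.06408      1.308     0.4406     0.4527
  C           0.1078    -0.2155    -0.3233    -0.1078
  E           0.1718      1.092     0.1173     0.3449
  solve Keq expr → x = -0.1078; check Q = 0.003868
Then change container volume by factor 0.5 (V_new/V_old).
Step 2:
                   L          D          X          M
  I           0.3437      2.185     0.2346     0.6899
  C          0.05089    -0.1018    -0.1527   -0.05089
  E           0.3946      2.083    0.08195      0.639
  solve Keq expr → x = -0.05089; check Q = 0.003868

Q₀ = 1.034; Q > K (proceeds reverse)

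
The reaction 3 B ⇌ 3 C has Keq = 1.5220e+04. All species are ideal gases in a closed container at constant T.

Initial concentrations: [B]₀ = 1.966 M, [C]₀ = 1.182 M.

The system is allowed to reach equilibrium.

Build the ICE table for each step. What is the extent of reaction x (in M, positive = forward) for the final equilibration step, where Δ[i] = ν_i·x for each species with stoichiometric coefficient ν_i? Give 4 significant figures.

Q₀ = 0.2173 vs Keq = 1.5220e+04 ⇒ Q<K, forward
Step 1:
                    B           C
  I             1.966       1.182
  C            -1.844       1.844
  E            0.1221       3.026
  solve Keq expr → x = 0.6146; check Q = 1.5220e+04

x = 0.6146 M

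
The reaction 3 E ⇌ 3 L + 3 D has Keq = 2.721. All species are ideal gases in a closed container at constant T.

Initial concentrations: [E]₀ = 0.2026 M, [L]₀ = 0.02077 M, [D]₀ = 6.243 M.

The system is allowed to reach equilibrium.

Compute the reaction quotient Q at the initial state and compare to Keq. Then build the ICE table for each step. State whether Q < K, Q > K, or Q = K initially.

Q₀ = 0.2622 vs Keq = 2.721 ⇒ Q<K, forward
Step 1:
                   E          L          D
  Initial     0.2026    0.02077      6.243
  Change    -0.01995    0.01995    0.01995
  Equil       0.1827    0.04072      6.263
  solve Keq expr → x = 0.006649; check Q = 2.721

Q₀ = 0.2622; Q < K (proceeds forward)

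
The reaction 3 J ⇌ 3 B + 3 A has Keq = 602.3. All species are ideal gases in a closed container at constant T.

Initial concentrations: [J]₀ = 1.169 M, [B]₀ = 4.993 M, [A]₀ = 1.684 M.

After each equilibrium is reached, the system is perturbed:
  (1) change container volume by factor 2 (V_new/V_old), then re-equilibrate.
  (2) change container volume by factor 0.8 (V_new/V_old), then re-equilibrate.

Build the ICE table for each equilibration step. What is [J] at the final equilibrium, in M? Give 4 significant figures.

Q₀ = 372.1 vs Keq = 602.3 ⇒ Q<K, forward
Step 1:
                    J           B           A
  Initial       1.169       4.993       1.684
  Change     -0.09621     0.09621     0.09621
  Equil         1.073       5.089        1.78
  solve Keq expr → x = 0.03207; check Q = 602.3
Then change container volume by factor 2 (V_new/V_old).
Step 2:
                    J           B           A
  Initial      0.5364       2.545      0.8901
  Change      -0.1877      0.1877      0.1877
  Equil        0.3487       2.732       1.078
  solve Keq expr → x = 0.06256; check Q = 602.3
Then change container volume by factor 0.8 (V_new/V_old).
Step 3:
                    J           B           A
  Initial      0.4359       3.415       1.347
  Change      0.07005    -0.07005    -0.07005
  Equil        0.5059       3.345       1.277
  solve Keq expr → x = -0.02335; check Q = 602.3

[J]_eq = 0.5059 M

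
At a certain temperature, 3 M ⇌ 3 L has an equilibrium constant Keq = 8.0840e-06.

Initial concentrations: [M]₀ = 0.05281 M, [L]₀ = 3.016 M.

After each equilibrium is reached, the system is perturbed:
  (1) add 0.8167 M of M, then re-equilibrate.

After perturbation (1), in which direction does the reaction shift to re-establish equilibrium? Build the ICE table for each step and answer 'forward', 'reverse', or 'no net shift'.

Q₀ = 1.8627e+05 vs Keq = 8.0840e-06 ⇒ Q>K, reverse
Step 1:
                   M          L
  I          0.05281      3.016
  C            2.956     -2.956
  E            3.008    0.06038
  solve Keq expr → x = -0.9852; check Q = 8.0840e-06
Then add 0.8167 M of M.
Step 2:
                   M          L
  I            3.825    0.06038
  C         -0.01607    0.01607
  E            3.809    0.07645
  solve Keq expr → x = 0.005356; check Q = 8.0840e-06

Direction: forward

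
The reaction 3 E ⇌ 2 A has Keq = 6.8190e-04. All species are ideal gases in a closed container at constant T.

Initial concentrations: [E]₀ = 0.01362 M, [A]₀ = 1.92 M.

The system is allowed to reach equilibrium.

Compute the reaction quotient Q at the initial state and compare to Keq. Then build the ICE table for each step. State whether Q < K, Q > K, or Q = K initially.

Q₀ = 1.4591e+06 vs Keq = 6.8190e-04 ⇒ Q>K, reverse
Step 1:
                    E           A
  init        0.01362        1.92
  Δ             2.704      -1.803
  eq            2.718       0.117
  solve Keq expr → x = -0.9015; check Q = 6.8190e-04

Q₀ = 1.4591e+06; Q > K (proceeds reverse)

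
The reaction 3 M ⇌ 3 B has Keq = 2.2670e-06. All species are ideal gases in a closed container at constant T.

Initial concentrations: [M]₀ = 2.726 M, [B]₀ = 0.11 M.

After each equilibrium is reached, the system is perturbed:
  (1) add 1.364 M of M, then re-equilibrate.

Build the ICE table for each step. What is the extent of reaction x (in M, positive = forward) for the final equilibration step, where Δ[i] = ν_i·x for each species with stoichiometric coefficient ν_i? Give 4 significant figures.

x = 0.005895 M

Q₀ = 6.5705e-05 vs Keq = 2.2670e-06 ⇒ Q>K, reverse
Step 1:
                    M           B
  init          2.726        0.11
  Δ           0.07323    -0.07323
  eq            2.799     0.03677
  solve Keq expr → x = -0.02441; check Q = 2.2670e-06
Then add 1.364 M of M.
Step 2:
                    M           B
  init          4.163     0.03677
  Δ          -0.01769     0.01769
  eq            4.146     0.05446
  solve Keq expr → x = 0.005895; check Q = 2.2670e-06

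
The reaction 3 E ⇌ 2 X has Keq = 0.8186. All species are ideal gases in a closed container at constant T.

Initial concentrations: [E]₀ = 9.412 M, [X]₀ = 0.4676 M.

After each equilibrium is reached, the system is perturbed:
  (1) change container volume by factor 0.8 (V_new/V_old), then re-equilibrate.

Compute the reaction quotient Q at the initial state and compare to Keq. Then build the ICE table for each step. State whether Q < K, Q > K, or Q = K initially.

Q₀ = 2.6224e-04; Q < K (proceeds forward)

Q₀ = 2.6224e-04 vs Keq = 0.8186 ⇒ Q<K, forward
Step 1:
                   E          X
  I            9.412     0.4676
  C           -6.398      4.266
  E            3.014      4.733
  solve Keq expr → x = 2.133; check Q = 0.8186
Then change container volume by factor 0.8 (V_new/V_old).
Step 2:
                   E          X
  I            3.767      5.917
  C           -0.214     0.1427
  E            3.553      6.059
  solve Keq expr → x = 0.07134; check Q = 0.8186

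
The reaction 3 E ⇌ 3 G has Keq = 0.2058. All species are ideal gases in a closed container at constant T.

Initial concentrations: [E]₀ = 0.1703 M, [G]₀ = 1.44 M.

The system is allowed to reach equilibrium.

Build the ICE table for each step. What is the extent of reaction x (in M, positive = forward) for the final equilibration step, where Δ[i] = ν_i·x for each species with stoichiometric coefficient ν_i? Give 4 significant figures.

Q₀ = 604.6 vs Keq = 0.2058 ⇒ Q>K, reverse
Step 1:
                  E         G
  I          0.1703      1.44
  C          0.8422   -0.8422
  E           1.013    0.5978
  solve Keq expr → x = -0.2807; check Q = 0.2058

x = -0.2807 M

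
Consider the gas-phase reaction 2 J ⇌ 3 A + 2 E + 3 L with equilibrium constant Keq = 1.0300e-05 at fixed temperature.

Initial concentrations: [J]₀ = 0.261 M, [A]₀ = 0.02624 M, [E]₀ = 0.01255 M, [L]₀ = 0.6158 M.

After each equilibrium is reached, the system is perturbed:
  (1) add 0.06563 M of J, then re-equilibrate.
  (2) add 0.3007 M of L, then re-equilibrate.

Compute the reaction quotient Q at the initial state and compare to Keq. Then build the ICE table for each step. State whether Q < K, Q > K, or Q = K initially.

Q₀ = 9.7548e-09 vs Keq = 1.0300e-05 ⇒ Q<K, forward
Step 1:
                   J          A          E          L
  I            0.261    0.02624    0.01255     0.6158
  C         -0.03922    0.05883    0.03922    0.05883
  E           0.2218    0.08507    0.05177     0.6746
  solve Keq expr → x = 0.01961; check Q = 1.0300e-05
Then add 0.06563 M of J.
Step 2:
                   J          A          E          L
  I           0.2874    0.08507    0.05177     0.6746
  C        -0.005126    0.00769   0.005126    0.00769
  E           0.2823    0.09276     0.0569     0.6823
  solve Keq expr → x = 0.002563; check Q = 1.0300e-05
Then add 0.3007 M of L.
Step 3:
                   J          A          E          L
  I           0.2823    0.09276     0.0569      0.983
  C          0.01057   -0.01585   -0.01057   -0.01585
  E           0.2929    0.07691    0.04633     0.9672
  solve Keq expr → x = -0.005284; check Q = 1.0300e-05

Q₀ = 9.7548e-09; Q < K (proceeds forward)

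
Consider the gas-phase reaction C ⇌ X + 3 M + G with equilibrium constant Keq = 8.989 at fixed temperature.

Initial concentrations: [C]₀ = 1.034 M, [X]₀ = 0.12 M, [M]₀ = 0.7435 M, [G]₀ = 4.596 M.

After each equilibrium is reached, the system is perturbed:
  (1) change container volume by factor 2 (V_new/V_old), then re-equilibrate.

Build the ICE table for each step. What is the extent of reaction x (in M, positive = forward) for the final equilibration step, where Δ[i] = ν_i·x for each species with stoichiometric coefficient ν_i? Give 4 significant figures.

x = 0.1677 M

Q₀ = 0.2192 vs Keq = 8.989 ⇒ Q<K, forward
Step 1:
                   C          X          M          G
  init         1.034       0.12     0.7435      4.596
  Δ          -0.2664     0.2664     0.7993     0.2664
  eq          0.7676     0.3864      1.543      4.862
  solve Keq expr → x = 0.2664; check Q = 8.989
Then change container volume by factor 2 (V_new/V_old).
Step 2:
                   C          X          M          G
  init        0.3838     0.1932     0.7714      2.431
  Δ          -0.1677     0.1677     0.5032     0.1677
  eq          0.2161     0.3609      1.275      2.599
  solve Keq expr → x = 0.1677; check Q = 8.989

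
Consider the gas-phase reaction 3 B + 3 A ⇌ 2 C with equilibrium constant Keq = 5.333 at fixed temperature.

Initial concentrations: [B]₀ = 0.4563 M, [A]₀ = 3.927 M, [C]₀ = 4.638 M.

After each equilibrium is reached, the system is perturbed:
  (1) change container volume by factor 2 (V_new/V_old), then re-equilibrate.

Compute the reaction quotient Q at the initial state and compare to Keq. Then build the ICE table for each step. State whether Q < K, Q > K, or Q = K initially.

Q₀ = 3.739 vs Keq = 5.333 ⇒ Q<K, forward
Step 1:
                  B         A         C
  Initial    0.4563     3.927     4.638
  Change   -0.04455  -0.04455    0.0297
  Equil      0.4118     3.882     4.668
  solve Keq expr → x = 0.01485; check Q = 5.333
Then change container volume by factor 2 (V_new/V_old).
Step 2:
                  B         A         C
  Initial    0.2059     1.941     2.334
  Change     0.2357    0.2357   -0.1571
  Equil      0.4416     2.177     2.177
  solve Keq expr → x = -0.07857; check Q = 5.333

Q₀ = 3.739; Q < K (proceeds forward)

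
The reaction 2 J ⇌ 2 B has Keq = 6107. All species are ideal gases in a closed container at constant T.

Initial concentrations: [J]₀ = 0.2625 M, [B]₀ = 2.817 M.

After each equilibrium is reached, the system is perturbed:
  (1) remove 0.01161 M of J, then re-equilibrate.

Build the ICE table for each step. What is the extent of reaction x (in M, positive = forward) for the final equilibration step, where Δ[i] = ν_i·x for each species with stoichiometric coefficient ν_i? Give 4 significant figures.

Q₀ = 115.2 vs Keq = 6107 ⇒ Q<K, forward
Step 1:
                   J          B
  init        0.2625      2.817
  Δ          -0.2236     0.2236
  eq         0.03891      3.041
  solve Keq expr → x = 0.1118; check Q = 6107
Then remove 0.01161 M of J.
Step 2:
                   J          B
  init        0.0273      3.041
  Δ          0.01146   -0.01146
  eq         0.03876      3.029
  solve Keq expr → x = -0.005732; check Q = 6107

x = -0.005732 M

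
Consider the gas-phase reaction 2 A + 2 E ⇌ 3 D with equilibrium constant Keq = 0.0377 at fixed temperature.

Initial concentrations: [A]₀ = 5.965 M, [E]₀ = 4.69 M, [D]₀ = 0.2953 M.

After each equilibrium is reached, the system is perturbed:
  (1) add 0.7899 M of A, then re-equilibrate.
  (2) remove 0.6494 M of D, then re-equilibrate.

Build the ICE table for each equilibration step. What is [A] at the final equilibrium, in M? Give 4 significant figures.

Q₀ = 3.2902e-05 vs Keq = 0.0377 ⇒ Q<K, forward
Step 1:
                  A         E         D
  init        5.965      4.69    0.2953
  Δ           -1.24     -1.24      1.86
  eq          4.725      3.45     2.156
  solve Keq expr → x = 0.6201; check Q = 0.0377
Then add 0.7899 M of A.
Step 2:
                  A         E         D
  init        5.515      3.45     2.156
  Δ         -0.1041   -0.1041    0.1561
  eq          5.411     3.346     2.312
  solve Keq expr → x = 0.05205; check Q = 0.0377
Then remove 0.6494 M of D.
Step 3:
                  A         E         D
  init        5.411     3.346     1.662
  Δ         -0.2902   -0.2902    0.4352
  eq           5.12     3.056     2.098
  solve Keq expr → x = 0.1451; check Q = 0.0377

[A]_eq = 5.12 M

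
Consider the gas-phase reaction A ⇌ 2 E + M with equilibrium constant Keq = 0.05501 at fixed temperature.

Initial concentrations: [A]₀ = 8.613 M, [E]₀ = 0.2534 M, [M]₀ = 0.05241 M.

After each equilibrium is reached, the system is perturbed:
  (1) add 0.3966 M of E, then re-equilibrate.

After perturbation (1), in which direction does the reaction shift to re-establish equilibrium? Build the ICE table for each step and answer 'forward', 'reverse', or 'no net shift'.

Q₀ = 3.9073e-04 vs Keq = 0.05501 ⇒ Q<K, forward
Step 1:
                   A          E          M
  I            8.613     0.2534    0.05241
  C          -0.3831     0.7662     0.3831
  E             8.23       1.02     0.4355
  solve Keq expr → x = 0.3831; check Q = 0.05501
Then add 0.3966 M of E.
Step 2:
                   A          E          M
  I             8.23      1.416     0.4355
  C           0.1123    -0.2246    -0.1123
  E            8.342      1.192     0.3232
  solve Keq expr → x = -0.1123; check Q = 0.05501

Direction: reverse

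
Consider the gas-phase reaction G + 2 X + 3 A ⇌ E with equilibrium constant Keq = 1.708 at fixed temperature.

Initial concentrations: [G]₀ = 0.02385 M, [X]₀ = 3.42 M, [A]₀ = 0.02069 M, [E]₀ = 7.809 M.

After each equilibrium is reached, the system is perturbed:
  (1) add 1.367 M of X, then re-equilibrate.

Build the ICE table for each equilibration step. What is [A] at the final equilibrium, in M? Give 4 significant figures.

[A]_eq = 0.815 M

Q₀ = 3.1606e+06 vs Keq = 1.708 ⇒ Q>K, reverse
Step 1:
                  G         X         A         E
  Initial   0.02385      3.42   0.02069     7.809
  Change     0.3053    0.6106    0.9159   -0.3053
  Equil      0.3292     4.031    0.9366     7.504
  solve Keq expr → x = -0.3053; check Q = 1.708
Then add 1.367 M of X.
Step 2:
                  G         X         A         E
  Initial    0.3292     5.398    0.9366     7.504
  Change   -0.04052  -0.08104   -0.1216   0.04052
  Equil      0.2886     5.317     0.815     7.544
  solve Keq expr → x = 0.04052; check Q = 1.708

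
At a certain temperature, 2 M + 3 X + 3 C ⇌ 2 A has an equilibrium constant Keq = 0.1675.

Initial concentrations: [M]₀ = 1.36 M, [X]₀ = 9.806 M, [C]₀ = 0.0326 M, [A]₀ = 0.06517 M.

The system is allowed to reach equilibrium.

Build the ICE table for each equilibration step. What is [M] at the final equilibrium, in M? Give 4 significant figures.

[M]_eq = 1.355 M

Q₀ = 0.07029 vs Keq = 0.1675 ⇒ Q<K, forward
Step 1:
                  M         X         C         A
  Initial      1.36     9.806    0.0326   0.06517
  Change  -0.004647  -0.00697  -0.00697  0.004647
  Equil       1.355     9.799   0.02563   0.06982
  solve Keq expr → x = 0.002323; check Q = 0.1675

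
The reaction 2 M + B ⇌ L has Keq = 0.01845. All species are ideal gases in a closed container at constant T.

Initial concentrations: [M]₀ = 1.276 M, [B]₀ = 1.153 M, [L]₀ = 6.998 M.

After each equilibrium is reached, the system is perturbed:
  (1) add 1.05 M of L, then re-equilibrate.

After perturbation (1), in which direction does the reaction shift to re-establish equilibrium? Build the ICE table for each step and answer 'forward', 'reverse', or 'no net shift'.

Q₀ = 3.728 vs Keq = 0.01845 ⇒ Q>K, reverse
Step 1:
                    M           B           L
  init          1.276       1.153       6.998
  Δ             5.972       2.986      -2.986
  eq            7.248       4.139       4.012
  solve Keq expr → x = -2.986; check Q = 0.01845
Then add 1.05 M of L.
Step 2:
                    M           B           L
  init          7.248       4.139       5.062
  Δ            0.4785      0.2393     -0.2393
  eq            7.727       4.378       4.823
  solve Keq expr → x = -0.2393; check Q = 0.01845

Direction: reverse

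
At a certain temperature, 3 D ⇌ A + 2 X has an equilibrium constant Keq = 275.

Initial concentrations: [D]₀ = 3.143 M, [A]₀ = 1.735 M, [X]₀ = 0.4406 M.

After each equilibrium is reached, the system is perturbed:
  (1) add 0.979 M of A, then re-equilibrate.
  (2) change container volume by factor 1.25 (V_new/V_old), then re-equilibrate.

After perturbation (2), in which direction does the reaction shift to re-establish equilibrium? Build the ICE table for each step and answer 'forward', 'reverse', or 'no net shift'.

Q₀ = 0.01085 vs Keq = 275 ⇒ Q<K, forward
Step 1:
                  D         A         X
  Initial     3.143     1.735    0.4406
  Change     -2.773    0.9243     1.849
  Equil      0.3701     2.659     2.289
  solve Keq expr → x = 0.9243; check Q = 275
Then add 0.979 M of A.
Step 2:
                  D         A         X
  Initial    0.3701     3.638     2.289
  Change    0.03731  -0.01244  -0.02487
  Equil      0.4074     3.626     2.264
  solve Keq expr → x = -0.01244; check Q = 275
Then change container volume by factor 1.25 (V_new/V_old).
Step 3:
                  D         A         X
  Initial    0.3259     2.901     1.811
  Change          0         0         0
  Equil      0.3259     2.901     1.811
  solve Keq expr → x = 0; check Q = 275

Direction: no net shift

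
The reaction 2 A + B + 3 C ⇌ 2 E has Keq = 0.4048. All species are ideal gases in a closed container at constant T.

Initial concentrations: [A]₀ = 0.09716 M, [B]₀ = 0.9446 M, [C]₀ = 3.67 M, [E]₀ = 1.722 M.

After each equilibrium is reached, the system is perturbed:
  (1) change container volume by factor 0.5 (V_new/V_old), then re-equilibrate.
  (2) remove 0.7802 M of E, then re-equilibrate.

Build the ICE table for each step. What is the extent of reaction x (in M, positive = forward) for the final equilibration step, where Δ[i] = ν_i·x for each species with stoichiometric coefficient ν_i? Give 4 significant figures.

Q₀ = 6.727 vs Keq = 0.4048 ⇒ Q>K, reverse
Step 1:
                    A           B           C           E
  init        0.09716      0.9446        3.67       1.722
  Δ            0.1991     0.09956      0.2987     -0.1991
  eq           0.2963       1.044       3.969       1.523
  solve Keq expr → x = -0.09956; check Q = 0.4048
Then change container volume by factor 0.5 (V_new/V_old).
Step 2:
                    A           B           C           E
  init         0.5926       2.088       7.937       3.046
  Δ            -0.395     -0.1975     -0.5925       0.395
  eq           0.1976       1.891       7.345       3.441
  solve Keq expr → x = 0.1975; check Q = 0.4048
Then remove 0.7802 M of E.
Step 3:
                    A           B           C           E
  init         0.1976       1.891       7.345       2.661
  Δ          -0.03978    -0.01989    -0.05966     0.03978
  eq           0.1578       1.871       7.285         2.7
  solve Keq expr → x = 0.01989; check Q = 0.4048

x = 0.01989 M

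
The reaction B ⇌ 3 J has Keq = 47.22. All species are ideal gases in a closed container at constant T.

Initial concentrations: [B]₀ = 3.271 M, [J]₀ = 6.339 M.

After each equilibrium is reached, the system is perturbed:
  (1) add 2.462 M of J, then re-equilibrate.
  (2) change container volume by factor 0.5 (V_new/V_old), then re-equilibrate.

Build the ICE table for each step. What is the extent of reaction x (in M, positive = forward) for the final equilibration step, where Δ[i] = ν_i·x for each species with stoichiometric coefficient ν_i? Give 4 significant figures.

Q₀ = 77.87 vs Keq = 47.22 ⇒ Q>K, reverse
Step 1:
                    B           J
  init          3.271       6.339
  Δ            0.2756     -0.8269
  eq            3.547       5.512
  solve Keq expr → x = -0.2756; check Q = 47.22
Then add 2.462 M of J.
Step 2:
                    B           J
  init          3.547       7.974
  Δ             0.706      -2.118
  eq            4.253       5.856
  solve Keq expr → x = -0.706; check Q = 47.22
Then change container volume by factor 0.5 (V_new/V_old).
Step 3:
                    B           J
  init          8.505       11.71
  Δ             1.323       -3.97
  eq            9.829       7.742
  solve Keq expr → x = -1.323; check Q = 47.22

x = -1.323 M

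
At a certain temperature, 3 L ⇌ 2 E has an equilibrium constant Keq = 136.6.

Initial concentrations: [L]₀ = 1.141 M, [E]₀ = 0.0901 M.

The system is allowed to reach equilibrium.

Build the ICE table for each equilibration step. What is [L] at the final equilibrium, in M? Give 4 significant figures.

[L]_eq = 0.1595 M

Q₀ = 0.005465 vs Keq = 136.6 ⇒ Q<K, forward
Step 1:
                    L           E
  Initial       1.141      0.0901
  Change      -0.9815      0.6543
  Equil        0.1595      0.7444
  solve Keq expr → x = 0.3272; check Q = 136.6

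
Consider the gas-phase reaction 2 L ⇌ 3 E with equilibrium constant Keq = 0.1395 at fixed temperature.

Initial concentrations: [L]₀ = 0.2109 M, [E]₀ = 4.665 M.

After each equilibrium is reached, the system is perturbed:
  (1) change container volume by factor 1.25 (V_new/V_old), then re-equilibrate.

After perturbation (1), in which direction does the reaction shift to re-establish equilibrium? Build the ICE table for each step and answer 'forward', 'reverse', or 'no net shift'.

Q₀ = 2282 vs Keq = 0.1395 ⇒ Q>K, reverse
Step 1:
                   L          E
  init        0.2109      4.665
  Δ            2.447      -3.67
  eq           2.658      0.995
  solve Keq expr → x = -1.223; check Q = 0.1395
Then change container volume by factor 1.25 (V_new/V_old).
Step 2:
                   L          E
  init         2.126      0.796
  Δ         -0.03473     0.0521
  eq           2.091     0.8481
  solve Keq expr → x = 0.01737; check Q = 0.1395

Direction: forward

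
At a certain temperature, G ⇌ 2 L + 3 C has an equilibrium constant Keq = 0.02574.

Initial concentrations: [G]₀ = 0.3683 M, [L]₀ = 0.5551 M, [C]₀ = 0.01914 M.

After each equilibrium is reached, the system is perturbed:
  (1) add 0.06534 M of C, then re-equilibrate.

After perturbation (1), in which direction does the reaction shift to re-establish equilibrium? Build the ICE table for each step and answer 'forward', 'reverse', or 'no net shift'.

Direction: reverse

Q₀ = 5.8663e-06 vs Keq = 0.02574 ⇒ Q<K, forward
Step 1:
                  G         L         C
  I          0.3683    0.5551   0.01914
  C        -0.07593    0.1519    0.2278
  E          0.2924     0.707    0.2469
  solve Keq expr → x = 0.07593; check Q = 0.02574
Then add 0.06534 M of C.
Step 2:
                  G         L         C
  I          0.2924     0.707    0.3123
  C         0.01733  -0.03465  -0.05198
  E          0.3097    0.6723    0.2603
  solve Keq expr → x = -0.01733; check Q = 0.02574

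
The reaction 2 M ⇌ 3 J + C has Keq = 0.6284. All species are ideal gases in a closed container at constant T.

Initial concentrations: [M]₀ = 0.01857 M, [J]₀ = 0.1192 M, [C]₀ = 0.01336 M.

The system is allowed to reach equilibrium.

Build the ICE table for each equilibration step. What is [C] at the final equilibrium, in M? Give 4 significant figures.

[C]_eq = 0.01843 M

Q₀ = 0.06562 vs Keq = 0.6284 ⇒ Q<K, forward
Step 1:
                  M         J         C
  init      0.01857    0.1192   0.01336
  Δ        -0.01013    0.0152  0.005066
  eq       0.008437    0.1344   0.01843
  solve Keq expr → x = 0.005066; check Q = 0.6284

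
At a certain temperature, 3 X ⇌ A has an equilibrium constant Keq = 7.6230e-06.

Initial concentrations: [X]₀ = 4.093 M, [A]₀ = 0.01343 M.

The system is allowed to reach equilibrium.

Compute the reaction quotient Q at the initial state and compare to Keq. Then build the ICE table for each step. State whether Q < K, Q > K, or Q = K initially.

Q₀ = 1.9586e-04; Q > K (proceeds reverse)

Q₀ = 1.9586e-04 vs Keq = 7.6230e-06 ⇒ Q>K, reverse
Step 1:
                   X          A
  Initial      4.093    0.01343
  Change     0.03868   -0.01289
  Equil        4.132 5.3766e-04
  solve Keq expr → x = -0.01289; check Q = 7.6230e-06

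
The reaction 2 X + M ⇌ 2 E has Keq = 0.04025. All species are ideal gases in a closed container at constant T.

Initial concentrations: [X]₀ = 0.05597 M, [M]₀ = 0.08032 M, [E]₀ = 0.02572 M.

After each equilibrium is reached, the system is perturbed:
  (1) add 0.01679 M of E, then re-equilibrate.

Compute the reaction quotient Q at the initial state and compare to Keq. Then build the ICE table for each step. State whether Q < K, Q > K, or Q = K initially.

Q₀ = 2.629 vs Keq = 0.04025 ⇒ Q>K, reverse
Step 1:
                    X           M           E
  init        0.05597     0.08032     0.02572
  Δ           0.02106     0.01053    -0.02106
  eq          0.07703     0.09085    0.004658
  solve Keq expr → x = -0.01053; check Q = 0.04025
Then add 0.01679 M of E.
Step 2:
                    X           M           E
  init        0.07703     0.09085     0.02145
  Δ           0.01561    0.007805    -0.01561
  eq          0.09264     0.09866    0.005838
  solve Keq expr → x = -0.007805; check Q = 0.04025

Q₀ = 2.629; Q > K (proceeds reverse)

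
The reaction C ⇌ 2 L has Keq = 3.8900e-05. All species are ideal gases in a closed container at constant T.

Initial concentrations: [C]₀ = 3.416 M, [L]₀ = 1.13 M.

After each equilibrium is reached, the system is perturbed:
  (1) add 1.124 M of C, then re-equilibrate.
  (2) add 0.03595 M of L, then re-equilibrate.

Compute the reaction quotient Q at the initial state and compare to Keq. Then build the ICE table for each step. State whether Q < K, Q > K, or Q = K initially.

Q₀ = 0.3738; Q > K (proceeds reverse)

Q₀ = 0.3738 vs Keq = 3.8900e-05 ⇒ Q>K, reverse
Step 1:
                   C          L
  I            3.416       1.13
  C           0.5588     -1.118
  E            3.975    0.01243
  solve Keq expr → x = -0.5588; check Q = 3.8900e-05
Then add 1.124 M of C.
Step 2:
                   C          L
  I            5.099    0.01243
  C       -8.2384e-04   0.001648
  E            5.098    0.01408
  solve Keq expr → x = 8.2384e-04; check Q = 3.8900e-05
Then add 0.03595 M of L.
Step 3:
                   C          L
  I            5.098    0.05003
  C          0.01796   -0.03593
  E            5.116    0.01411
  solve Keq expr → x = -0.01796; check Q = 3.8900e-05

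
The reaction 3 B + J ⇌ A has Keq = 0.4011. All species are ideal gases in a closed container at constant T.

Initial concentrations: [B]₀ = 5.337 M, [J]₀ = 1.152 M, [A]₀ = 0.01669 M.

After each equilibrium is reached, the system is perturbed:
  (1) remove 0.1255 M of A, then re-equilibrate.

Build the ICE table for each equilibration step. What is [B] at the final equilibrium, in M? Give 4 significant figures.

Q₀ = 9.5304e-05 vs Keq = 0.4011 ⇒ Q<K, forward
Step 1:
                  B         J         A
  I           5.337     1.152   0.01669
  C          -2.926   -0.9754    0.9754
  E           2.411    0.1766    0.9921
  solve Keq expr → x = 0.9754; check Q = 0.4011
Then remove 0.1255 M of A.
Step 2:
                  B         J         A
  I           2.411    0.1766    0.8666
  C        -0.03762  -0.01254   0.01254
  E           2.373     0.164    0.8792
  solve Keq expr → x = 0.01254; check Q = 0.4011

[B]_eq = 2.373 M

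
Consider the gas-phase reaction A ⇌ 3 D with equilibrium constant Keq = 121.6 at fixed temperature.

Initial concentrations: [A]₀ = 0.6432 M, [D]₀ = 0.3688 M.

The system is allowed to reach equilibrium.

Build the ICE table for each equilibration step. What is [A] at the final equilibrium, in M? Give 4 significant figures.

Q₀ = 0.07799 vs Keq = 121.6 ⇒ Q<K, forward
Step 1:
                   A          D
  Initial     0.6432     0.3688
  Change     -0.5695      1.708
  Equil      0.07371      2.077
  solve Keq expr → x = 0.5695; check Q = 121.6

[A]_eq = 0.07371 M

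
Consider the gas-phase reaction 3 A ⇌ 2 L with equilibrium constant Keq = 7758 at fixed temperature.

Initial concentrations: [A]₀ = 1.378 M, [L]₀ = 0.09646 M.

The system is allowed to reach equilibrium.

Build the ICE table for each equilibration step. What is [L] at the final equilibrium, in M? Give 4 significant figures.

Q₀ = 0.003556 vs Keq = 7758 ⇒ Q<K, forward
Step 1:
                    A           L
  I             1.378     0.09646
  C            -1.328      0.8854
  E            0.0499      0.9819
  solve Keq expr → x = 0.4427; check Q = 7758

[L]_eq = 0.9819 M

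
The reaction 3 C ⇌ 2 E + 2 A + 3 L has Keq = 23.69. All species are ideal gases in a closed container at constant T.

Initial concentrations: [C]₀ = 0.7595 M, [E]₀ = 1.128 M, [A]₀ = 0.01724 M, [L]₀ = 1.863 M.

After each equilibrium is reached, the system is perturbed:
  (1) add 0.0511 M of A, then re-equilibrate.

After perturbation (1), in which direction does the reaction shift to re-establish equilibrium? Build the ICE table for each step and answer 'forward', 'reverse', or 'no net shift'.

Q₀ = 0.005581 vs Keq = 23.69 ⇒ Q<K, forward
Step 1:
                   C          E          A          L
  init        0.7595      1.128    0.01724      1.863
  Δ           -0.367     0.2446     0.2446      0.367
  eq          0.3925      1.373     0.2619       2.23
  solve Keq expr → x = 0.1223; check Q = 23.69
Then add 0.0511 M of A.
Step 2:
                   C          E          A          L
  init        0.3925      1.373      0.313       2.23
  Δ          0.02526   -0.01684   -0.01684   -0.02526
  eq          0.4178      1.356     0.2961      2.205
  solve Keq expr → x = -0.008418; check Q = 23.69

Direction: reverse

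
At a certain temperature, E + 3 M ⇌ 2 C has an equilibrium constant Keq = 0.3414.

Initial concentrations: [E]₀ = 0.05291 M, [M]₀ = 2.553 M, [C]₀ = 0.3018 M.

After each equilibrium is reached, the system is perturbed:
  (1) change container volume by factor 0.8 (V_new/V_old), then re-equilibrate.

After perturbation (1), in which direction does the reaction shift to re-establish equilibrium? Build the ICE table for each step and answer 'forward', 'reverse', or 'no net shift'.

Q₀ = 0.1035 vs Keq = 0.3414 ⇒ Q<K, forward
Step 1:
                    E           M           C
  I           0.05291       2.553      0.3018
  C            -0.028    -0.08399     0.05599
  E           0.02491       2.469      0.3578
  solve Keq expr → x = 0.028; check Q = 0.3414
Then change container volume by factor 0.8 (V_new/V_old).
Step 2:
                    E           M           C
  I           0.03114       3.086      0.4472
  C         -0.008999      -0.027       0.018
  E           0.02214       3.059      0.4652
  solve Keq expr → x = 0.008999; check Q = 0.3414

Direction: forward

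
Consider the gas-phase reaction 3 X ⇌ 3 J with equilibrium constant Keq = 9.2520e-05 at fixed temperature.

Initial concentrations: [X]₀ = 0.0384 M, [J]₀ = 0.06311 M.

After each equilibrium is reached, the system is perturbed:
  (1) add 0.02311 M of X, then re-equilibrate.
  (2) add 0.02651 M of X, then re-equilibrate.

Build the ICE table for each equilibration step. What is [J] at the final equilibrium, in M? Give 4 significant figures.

Q₀ = 4.439 vs Keq = 9.2520e-05 ⇒ Q>K, reverse
Step 1:
                    X           J
  I            0.0384     0.06311
  C           0.05872    -0.05872
  E           0.09712    0.004392
  solve Keq expr → x = -0.01957; check Q = 9.2520e-05
Then add 0.02311 M of X.
Step 2:
                    X           J
  I            0.1202    0.004392
  C            -0.001       0.001
  E            0.1192    0.005392
  solve Keq expr → x = 3.3333e-04; check Q = 9.2520e-05
Then add 0.02651 M of X.
Step 3:
                    X           J
  I            0.1457    0.005392
  C         -0.001147    0.001147
  E            0.1446     0.00654
  solve Keq expr → x = 3.8237e-04; check Q = 9.2520e-05

[J]_eq = 0.00654 M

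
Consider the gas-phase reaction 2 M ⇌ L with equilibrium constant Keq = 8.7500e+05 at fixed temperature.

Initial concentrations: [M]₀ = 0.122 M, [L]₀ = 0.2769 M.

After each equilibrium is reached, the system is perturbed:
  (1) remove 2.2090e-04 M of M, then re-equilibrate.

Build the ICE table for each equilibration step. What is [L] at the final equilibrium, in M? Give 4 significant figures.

Q₀ = 18.6 vs Keq = 8.7500e+05 ⇒ Q<K, forward
Step 1:
                  M         L
  I           0.122    0.2769
  C         -0.1214   0.06069
  E       6.2114e-04    0.3376
  solve Keq expr → x = 0.06069; check Q = 8.7500e+05
Then remove 2.2090e-04 M of M.
Step 2:
                  M         L
  I       4.0024e-04    0.3376
  C       2.2080e-04 -1.1040e-04
  E       6.2104e-04    0.3375
  solve Keq expr → x = -1.1040e-04; check Q = 8.7500e+05

[L]_eq = 0.3375 M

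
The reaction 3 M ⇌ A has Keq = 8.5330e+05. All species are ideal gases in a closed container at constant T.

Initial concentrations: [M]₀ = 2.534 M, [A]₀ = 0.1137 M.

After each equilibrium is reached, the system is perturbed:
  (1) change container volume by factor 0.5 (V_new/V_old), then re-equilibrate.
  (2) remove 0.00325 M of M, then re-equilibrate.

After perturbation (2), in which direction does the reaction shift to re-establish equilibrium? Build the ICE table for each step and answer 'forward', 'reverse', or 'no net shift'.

Q₀ = 0.006988 vs Keq = 8.5330e+05 ⇒ Q<K, forward
Step 1:
                    M           A
  init          2.534      0.1137
  Δ            -2.524      0.8412
  eq          0.01038      0.9549
  solve Keq expr → x = 0.8412; check Q = 8.5330e+05
Then change container volume by factor 0.5 (V_new/V_old).
Step 2:
                    M           A
  init        0.02076        1.91
  Δ         -0.007678    0.002559
  eq          0.01309       1.912
  solve Keq expr → x = 0.002559; check Q = 8.5330e+05
Then remove 0.00325 M of M.
Step 3:
                    M           A
  init       0.009836       1.912
  Δ          0.003248   -0.001083
  eq          0.01308       1.911
  solve Keq expr → x = -0.001083; check Q = 8.5330e+05

Direction: reverse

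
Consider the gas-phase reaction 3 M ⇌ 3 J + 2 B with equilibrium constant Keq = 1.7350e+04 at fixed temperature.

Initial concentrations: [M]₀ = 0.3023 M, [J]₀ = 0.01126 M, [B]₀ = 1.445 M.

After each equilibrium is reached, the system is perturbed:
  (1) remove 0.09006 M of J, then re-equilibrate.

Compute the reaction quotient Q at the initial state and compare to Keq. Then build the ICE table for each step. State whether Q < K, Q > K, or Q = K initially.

Q₀ = 1.0790e-04; Q < K (proceeds forward)

Q₀ = 1.0790e-04 vs Keq = 1.7350e+04 ⇒ Q<K, forward
Step 1:
                  M         J         B
  I          0.3023   0.01126     1.445
  C         -0.2863    0.2863    0.1909
  E         0.01596    0.2976     1.636
  solve Keq expr → x = 0.09545; check Q = 1.7350e+04
Then remove 0.09006 M of J.
Step 2:
                  M         J         B
  I         0.01596    0.2075     1.636
  C       -0.004571  0.004571  0.003047
  E         0.01139    0.2121     1.639
  solve Keq expr → x = 0.001524; check Q = 1.7350e+04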